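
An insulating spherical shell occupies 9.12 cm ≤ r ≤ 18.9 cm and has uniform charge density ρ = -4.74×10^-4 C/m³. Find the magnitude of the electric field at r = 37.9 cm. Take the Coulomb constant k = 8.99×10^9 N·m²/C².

|E| = 7.45e5 V/m

By spherical symmetry E is radial; choose a Gaussian sphere of radius r = 37.9 cm (r > 18.9 cm, enclosing the whole shell).
Q_enc = ρ·(4π/3)(b³ − a³) = (-4.74×10^-4)·(4π/3)·((0.189)³ − (0.0912)³) = -1.19×10^-5 C.
Gauss's law: E·4πr² = Q_enc/ε₀.
E = k|Q_enc|/r² = (8.99×10^9)(1.19×10^-5)/(0.379)² = 7.45e5 N/C.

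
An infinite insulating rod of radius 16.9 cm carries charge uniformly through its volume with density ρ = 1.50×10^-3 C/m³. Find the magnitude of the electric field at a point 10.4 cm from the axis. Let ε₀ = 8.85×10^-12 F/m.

Choose a coaxial cylinder of radius r = 10.4 cm (arbitrary length L) as the Gaussian surface (r < R).
Charge inside radius r per length L is ρ·πr²·L, so λ_enc = ρπr² = 5.097×10^-5 C/m.
Applying ∮E·dA = Q_enc/ε₀ with the end caps contributing no flux:
E = |λ_enc|/(2πε₀r) = (5.097×10^-5)/(2π·8.85×10^-12·0.104) = 8.81×10^6 N/C.

|E| ≈ 8.81×10^6 N/C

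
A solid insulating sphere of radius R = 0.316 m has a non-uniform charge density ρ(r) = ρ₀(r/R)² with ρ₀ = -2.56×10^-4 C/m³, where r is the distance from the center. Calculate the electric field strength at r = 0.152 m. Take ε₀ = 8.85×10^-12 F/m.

Take a concentric spherical Gaussian surface of radius r = 0.152 m (r < R).
Q_enc = ∫₀^r ρ(r')·4πr'² dr' = (4πρ₀/R²) ∫₀^r r'^4 dr' = 4πρ₀ r^5/(5·R²) = -5.228e-7 C.
By Gauss's law, ∮E·dA = E·4πr² = Q_enc/ε₀.
E = |Q_enc|/(4πε₀r²) = (5.228e-7)/(4π·8.85×10^-12·(0.152)²) = 2.03×10^5 N/C.

2.03×10^5 N/C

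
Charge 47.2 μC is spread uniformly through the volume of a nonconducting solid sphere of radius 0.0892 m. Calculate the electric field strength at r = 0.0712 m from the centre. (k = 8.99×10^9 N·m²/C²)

4.26e7 N/C

Take a concentric spherical Gaussian surface of radius r = 0.0712 m (r < R).
For a uniform sphere the enclosed fraction is (r/R)³, so Q_enc = (47.2 μC)(0.0712/0.0892)³ = 2.40×10^-5 C.
Since E is radial and uniform over the Gaussian sphere, Φ = E·4πr² = Q_enc/ε₀.
E = k|Q_enc|/r² = (8.99×10^9)(2.40×10^-5)/(0.0712)² = 4.26e7 N/C.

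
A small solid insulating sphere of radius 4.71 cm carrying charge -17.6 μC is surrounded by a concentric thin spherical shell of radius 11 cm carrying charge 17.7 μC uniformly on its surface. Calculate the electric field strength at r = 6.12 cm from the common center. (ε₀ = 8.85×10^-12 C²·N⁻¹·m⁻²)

By spherical symmetry E is radial; choose a Gaussian sphere of radius r = 6.12 cm (between the bodies, 4.71 cm < r < 11 cm).
Only the inner charge is enclosed; the outer shell contributes nothing inside itself. Q_enc = -17.6 μC = -1.76×10^-5 C.
By Gauss's law, ∮E·dA = E·4πr² = Q_enc/ε₀.
E = |Q_enc|/(4πε₀r²) = (1.76×10^-5)/(4π·8.85×10^-12·(0.0612)²) = 4.23e7 N/C.

E = 4.23e7 N/C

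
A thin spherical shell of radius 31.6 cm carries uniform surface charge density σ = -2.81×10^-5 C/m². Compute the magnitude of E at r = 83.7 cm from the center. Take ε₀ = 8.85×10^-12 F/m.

Symmetry ⇒ E = E(r) r̂. Gaussian sphere of radius r = 83.7 cm (r > 31.6 cm).
The entire shell is enclosed: Q_enc = σ·4πR² = (-2.81×10^-5)·4π·(0.316)² = -3.526e-5 C.
Since E is radial and uniform over the Gaussian sphere, Φ = E·4πr² = Q_enc/ε₀.
E = |Q_enc|/(4πε₀r²) = (3.526e-5)/(4π·8.85×10^-12·(0.837)²) = 4.53e5 N/C.

|E| = 4.53×10^5 N/C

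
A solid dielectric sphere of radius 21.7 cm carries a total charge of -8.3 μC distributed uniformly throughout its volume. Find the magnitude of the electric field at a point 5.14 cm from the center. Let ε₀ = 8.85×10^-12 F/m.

E ≈ 3.75e5 N/C

Take a concentric spherical Gaussian surface of radius r = 5.14 cm (r < R).
Only the charge within r is enclosed: Q_enc = Q·(r/R)³ = (-8.3 μC)·(5.14 cm/21.7 cm)³ = -1.103×10^-7 C.
Since E is radial and uniform over the Gaussian sphere, Φ = E·4πr² = Q_enc/ε₀.
E = |Q_enc|/(4πε₀r²) = (1.103e-7)/(4π·8.85×10^-12·(0.0514)²) = 3.75×10^5 N/C.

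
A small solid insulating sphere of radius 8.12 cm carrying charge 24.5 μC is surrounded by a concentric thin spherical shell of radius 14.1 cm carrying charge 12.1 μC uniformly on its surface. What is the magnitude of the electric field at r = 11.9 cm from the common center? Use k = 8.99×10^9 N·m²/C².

By spherical symmetry E is radial; choose a Gaussian sphere of radius r = 11.9 cm (between the bodies, 8.12 cm < r < 14.1 cm).
The shell at 14.1 cm lies outside the Gaussian surface, so Q_enc = 24.5 μC = 2.45×10^-5 C.
Applying ∮E·dA = Q_enc/ε₀ with Φ = E(4πr²):
E = k|Q_enc|/r² = (8.99×10^9)(2.45×10^-5)/(0.119)² = 1.56×10^7 N/C.

E = 1.56e7 V/m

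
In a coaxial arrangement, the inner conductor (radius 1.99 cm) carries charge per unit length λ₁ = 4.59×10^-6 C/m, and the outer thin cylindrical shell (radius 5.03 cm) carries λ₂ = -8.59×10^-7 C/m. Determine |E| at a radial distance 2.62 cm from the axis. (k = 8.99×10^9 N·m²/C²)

3.15×10^6 V/m

Coaxial Gaussian cylinder, radius r = 2.62 cm, length L (between the conductors, 1.99 cm < r < 5.03 cm).
The shell at 5.03 cm lies outside the Gaussian surface, so λ_enc = λ₁ = 4.59e-6 C/m.
Gauss's law: E·2πrL = λ_enc L/ε₀.
E = 2k|λ_enc|/r = 2(8.99×10^9)(4.59×10^-6)/(0.0262) = 3.15e6 N/C.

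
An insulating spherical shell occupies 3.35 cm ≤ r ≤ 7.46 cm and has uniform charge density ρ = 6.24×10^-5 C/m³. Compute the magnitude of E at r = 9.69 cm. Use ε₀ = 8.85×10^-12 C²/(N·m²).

Symmetry ⇒ E = E(r) r̂. Gaussian sphere of radius r = 9.69 cm (r > 7.46 cm, enclosing the whole shell).
Q_enc = ρ·(4π/3)(b³ − a³) = (6.24×10^-5)·(4π/3)·((0.0746)³ − (0.0335)³) = 9.869e-8 C.
Applying ∮E·dA = Q_enc/ε₀ with Φ = E(4πr²):
E = |Q_enc|/(4πε₀r²) = (9.869×10^-8)/(4π·8.85×10^-12·(0.0969)²) = 9.45×10^4 N/C.

|E| ≈ 9.45e4 V/m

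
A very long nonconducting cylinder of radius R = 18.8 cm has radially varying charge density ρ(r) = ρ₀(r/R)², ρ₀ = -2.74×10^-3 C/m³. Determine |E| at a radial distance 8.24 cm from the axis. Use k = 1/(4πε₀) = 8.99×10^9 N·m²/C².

|E| ≈ 1.22×10^6 N/C

Choose a coaxial cylinder of radius r = 8.24 cm (arbitrary length L) as the Gaussian surface (r < R).
Integrating ρ over the cross-section to radius r: λ_enc = (2πρ₀/R²) ∫₀^r r'^3 dr' = 2πρ₀ r^4/(4·R²) = -5.614×10^-6 C/m.
By Gauss's law (flux through the curved wall only), E·2πrL = λ_enc L/ε₀.
E = 2k|λ_enc|/r = 2(8.99×10^9)(5.614e-6)/(0.0824) = 1.22e6 N/C.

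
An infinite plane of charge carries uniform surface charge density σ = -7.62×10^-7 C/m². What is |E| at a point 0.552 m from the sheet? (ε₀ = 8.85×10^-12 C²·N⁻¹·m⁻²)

The symmetry is planar: E is normal to the sheet and the same magnitude on both sides. Take a pillbox straddling the sheet with end-cap area A.
Only the two end caps contribute flux: Φ = 2EA. With Q_enc = σA, Gauss's law gives E = |σ|/(2ε₀).
E = |σ|/(2ε₀) = (7.62e-7)/(2·8.85×10^-12) = 4.31×10^4 N/C.

E ≈ 4.31×10^4 V/m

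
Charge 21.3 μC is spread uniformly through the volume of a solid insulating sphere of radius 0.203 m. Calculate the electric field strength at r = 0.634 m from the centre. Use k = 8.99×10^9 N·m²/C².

Symmetry ⇒ E = E(r) r̂. Gaussian sphere of radius r = 0.634 m (r > R, so the entire charge is enclosed).
Q_enc = 21.3 μC = 2.13e-5 C.
Since E is radial and uniform over the Gaussian sphere, Φ = E·4πr² = Q_enc/ε₀.
E = k|Q_enc|/r² = (8.99×10^9)(2.13e-5)/(0.634)² = 4.76×10^5 N/C.

4.76×10^5 N/C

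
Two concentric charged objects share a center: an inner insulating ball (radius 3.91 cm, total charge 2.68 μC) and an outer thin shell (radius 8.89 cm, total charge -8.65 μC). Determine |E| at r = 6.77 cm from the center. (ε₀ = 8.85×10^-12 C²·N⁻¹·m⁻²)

E = 5.26×10^6 N/C

Take a concentric spherical Gaussian surface of radius r = 6.77 cm (between the bodies, 3.91 cm < r < 8.89 cm).
The shell at 8.89 cm lies outside the Gaussian surface, so Q_enc = 2.68 μC = 2.68×10^-6 C.
Gauss's law: E·4πr² = Q_enc/ε₀.
E = |Q_enc|/(4πε₀r²) = (2.68×10^-6)/(4π·8.85×10^-12·(0.0677)²) = 5.26×10^6 N/C.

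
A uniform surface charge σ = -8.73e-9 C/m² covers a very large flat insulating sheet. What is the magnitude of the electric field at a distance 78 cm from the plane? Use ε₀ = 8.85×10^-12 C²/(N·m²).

Choose a cylindrical pillbox piercing the sheet, end faces (area A) parallel to it.
Flux Φ = 2EA and Q_enc = σA, so 2EA = σA/ε₀ ⇒ E = |σ|/(2ε₀), independent of distance.
E = |σ|/(2ε₀) = (8.73×10^-9)/(2·8.85×10^-12) = 493 N/C.

493 V/m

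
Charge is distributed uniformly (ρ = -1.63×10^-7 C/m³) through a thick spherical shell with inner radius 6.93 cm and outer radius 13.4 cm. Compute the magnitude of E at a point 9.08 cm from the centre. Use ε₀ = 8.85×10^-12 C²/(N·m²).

By spherical symmetry E is radial; choose a Gaussian sphere of radius r = 9.08 cm (within the shell material, 6.93 cm < r < 13.4 cm).
Only the shell between 6.93 cm and r is enclosed: Q_enc = ρ·(4π/3)(r³ − a³) = (-1.63×10^-7)·(4π/3)·((0.0908)³ − (0.0693)³) = -2.839×10^-10 C.
Gauss's law: E·4πr² = Q_enc/ε₀.
E = |Q_enc|/(4πε₀r²) = (2.839×10^-10)/(4π·8.85×10^-12·(0.0908)²) = 310 N/C.

310 N/C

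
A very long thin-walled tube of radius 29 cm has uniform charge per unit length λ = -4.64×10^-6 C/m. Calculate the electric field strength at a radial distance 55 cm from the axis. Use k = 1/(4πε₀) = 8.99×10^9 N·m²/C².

E = 1.52×10^5 N/C

Take a coaxial cylindrical Gaussian surface of radius r = 55 cm and length L (r > 29 cm).
The full line charge is enclosed: λ_enc = -4.64×10^-6 C/m.
Since E is radial and uniform over the curved surface, Φ = E·2πrL = Q_enc/ε₀ = λ_enc L/ε₀.
E = 2k|λ_enc|/r = 2(8.99×10^9)(4.64×10^-6)/(0.55) = 1.52e5 N/C.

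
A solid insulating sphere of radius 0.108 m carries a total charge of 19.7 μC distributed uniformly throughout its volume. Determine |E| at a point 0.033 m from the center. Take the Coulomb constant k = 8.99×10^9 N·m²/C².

|E| ≈ 4.64×10^6 V/m

Take a concentric spherical Gaussian surface of radius r = 0.033 m (r < R).
For a uniform sphere the enclosed fraction is (r/R)³, so Q_enc = (19.7 μC)(0.033/0.108)³ = 5.62×10^-7 C.
Applying ∮E·dA = Q_enc/ε₀ with Φ = E(4πr²):
E = k|Q_enc|/r² = (8.99×10^9)(5.62×10^-7)/(0.033)² = 4.64e6 N/C.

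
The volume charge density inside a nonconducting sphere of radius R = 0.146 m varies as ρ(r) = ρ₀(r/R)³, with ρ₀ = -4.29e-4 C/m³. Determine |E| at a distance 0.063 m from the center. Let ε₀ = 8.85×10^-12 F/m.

E = 4.09×10^4 N/C

Symmetry ⇒ E = E(r) r̂. Gaussian sphere of radius r = 0.063 m (r < R).
Integrate the density: Q_enc = 4π ∫₀^r ρ₀(r'/R)^3 r'² dr' = 4πρ₀ r^6/(6·R³) = -1.805e-8 C.
Since E is radial and uniform over the Gaussian sphere, Φ = E·4πr² = Q_enc/ε₀.
E = |Q_enc|/(4πε₀r²) = (1.805×10^-8)/(4π·8.85×10^-12·(0.063)²) = 4.09e4 N/C.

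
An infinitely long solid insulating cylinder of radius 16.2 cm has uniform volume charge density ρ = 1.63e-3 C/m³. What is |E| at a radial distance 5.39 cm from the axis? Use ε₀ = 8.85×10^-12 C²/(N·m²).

By cylindrical symmetry E is radial; use a coaxial Gaussian cylinder of radius 5.39 cm and length L (r < R).
Enclosed charge per unit length: λ_enc = ρ·πr² = (1.63×10^-3)π(0.0539)² = 1.488×10^-5 C/m.
Since E is radial and uniform over the curved surface, Φ = E·2πrL = Q_enc/ε₀ = λ_enc L/ε₀.
E = |λ_enc|/(2πε₀r) = (1.488×10^-5)/(2π·8.85×10^-12·0.0539) = 4.96×10^6 N/C.

E = 4.96×10^6 N/C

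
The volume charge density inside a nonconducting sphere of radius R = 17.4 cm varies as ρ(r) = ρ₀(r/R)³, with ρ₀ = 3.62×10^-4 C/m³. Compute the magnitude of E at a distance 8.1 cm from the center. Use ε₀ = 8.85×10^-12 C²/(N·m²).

Symmetry ⇒ E = E(r) r̂. Gaussian sphere of radius r = 8.1 cm (r < R).
Q_enc = ∫₀^r ρ(r')·4πr'² dr' = (4πρ₀/R³) ∫₀^r r'^5 dr' = 4πρ₀ r^6/(6·R³) = 4.065e-8 C.
Gauss's law: E·4πr² = Q_enc/ε₀.
E = |Q_enc|/(4πε₀r²) = (4.065×10^-8)/(4π·8.85×10^-12·(0.081)²) = 5.57e4 N/C.

E = 5.57×10^4 N/C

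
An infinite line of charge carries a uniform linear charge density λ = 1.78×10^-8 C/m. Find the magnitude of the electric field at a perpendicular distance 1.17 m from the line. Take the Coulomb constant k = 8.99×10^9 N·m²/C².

Coaxial Gaussian cylinder, radius r = 1.17 m, length L.
Q_enc = λL, so λ_enc = 1.78×10^-8 C/m.
Since E is radial and uniform over the curved surface, Φ = E·2πrL = Q_enc/ε₀ = λ_enc L/ε₀.
E = 2k|λ_enc|/r = 2(8.99×10^9)(1.78×10^-8)/(1.17) = 274 N/C.

274 N/C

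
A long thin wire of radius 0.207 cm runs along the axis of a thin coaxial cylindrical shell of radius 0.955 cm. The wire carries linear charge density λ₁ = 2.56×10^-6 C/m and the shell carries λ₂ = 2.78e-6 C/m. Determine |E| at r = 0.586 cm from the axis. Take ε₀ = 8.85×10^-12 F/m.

Coaxial Gaussian cylinder, radius r = 0.586 cm, length L (between the conductors, 0.207 cm < r < 0.955 cm).
Only the inner wire is enclosed; the outer shell contributes nothing inside itself. λ_enc = λ₁ = 2.56×10^-6 C/m.
Applying ∮E·dA = Q_enc/ε₀ with the end caps contributing no flux:
E = |λ_enc|/(2πε₀r) = (2.56e-6)/(2π·8.85×10^-12·0.00586) = 7.86×10^6 N/C.

|E| = 7.86×10^6 N/C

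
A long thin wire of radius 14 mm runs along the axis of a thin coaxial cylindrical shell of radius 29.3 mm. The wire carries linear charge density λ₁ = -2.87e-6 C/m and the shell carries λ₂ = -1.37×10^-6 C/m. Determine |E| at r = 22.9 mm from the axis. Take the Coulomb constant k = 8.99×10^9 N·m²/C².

|E| ≈ 2.25×10^6 N/C

By cylindrical symmetry E is radial; use a coaxial Gaussian cylinder of radius 22.9 mm and length L (between the conductors, 14 mm < r < 29.3 mm).
The shell at 29.3 mm lies outside the Gaussian surface, so λ_enc = λ₁ = -2.87×10^-6 C/m.
Applying ∮E·dA = Q_enc/ε₀ with the end caps contributing no flux:
E = 2k|λ_enc|/r = 2(8.99×10^9)(2.87×10^-6)/(0.0229) = 2.25e6 N/C.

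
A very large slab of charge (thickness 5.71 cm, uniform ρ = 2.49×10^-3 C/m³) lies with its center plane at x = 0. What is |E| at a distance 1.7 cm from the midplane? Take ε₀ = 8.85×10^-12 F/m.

By symmetry E is perpendicular to the slab. A Gaussian pillbox from −1.7 cm to +1.7 cm (face area A) lies entirely within the slab.
Q_enc = ρ·(2x)·A and flux = 2EA, so 2EA = 2ρxA/ε₀ ⇒ E = |ρ|x/ε₀.
E = (2.49×10^-3)(0.017)/(8.85×10^-12) = 4.78×10^6 N/C.

E ≈ 4.78e6 N/C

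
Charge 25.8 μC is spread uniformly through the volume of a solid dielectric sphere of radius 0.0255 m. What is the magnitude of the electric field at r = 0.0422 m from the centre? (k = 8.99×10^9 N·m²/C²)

By spherical symmetry E is radial; choose a Gaussian sphere of radius r = 0.0422 m (r > R, so the entire charge is enclosed).
Q_enc = 25.8 μC = 2.58×10^-5 C.
By Gauss's law, ∮E·dA = E·4πr² = Q_enc/ε₀.
E = k|Q_enc|/r² = (8.99×10^9)(2.58e-5)/(0.0422)² = 1.30×10^8 N/C.

E ≈ 1.30e8 V/m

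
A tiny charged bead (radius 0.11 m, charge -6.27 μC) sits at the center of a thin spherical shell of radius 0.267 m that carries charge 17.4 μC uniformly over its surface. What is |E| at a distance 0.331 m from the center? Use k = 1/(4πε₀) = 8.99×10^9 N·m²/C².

Symmetry ⇒ E = E(r) r̂. Gaussian sphere of radius r = 0.331 m (r > 0.267 m, enclosing both).
Q_enc = (-6.27 μC) + (17.4 μC) = 1.113×10^-5 C.
By Gauss's law, ∮E·dA = E·4πr² = Q_enc/ε₀.
E = k|Q_enc|/r² = (8.99×10^9)(1.113e-5)/(0.331)² = 9.13×10^5 N/C.

E = 9.13×10^5 N/C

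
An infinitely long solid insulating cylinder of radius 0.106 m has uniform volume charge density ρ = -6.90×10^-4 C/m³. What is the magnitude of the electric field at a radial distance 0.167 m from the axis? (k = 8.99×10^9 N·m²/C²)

|E| ≈ 2.62e6 N/C

Coaxial Gaussian cylinder, radius r = 0.167 m, length L (r > 0.106 m, full cross-section enclosed).
λ_enc = ρ·πR² = (-6.90×10^-4)π(0.106)² = -2.436×10^-5 C/m.
Gauss's law: E·2πrL = λ_enc L/ε₀.
E = 2k|λ_enc|/r = 2(8.99×10^9)(2.436×10^-5)/(0.167) = 2.62×10^6 N/C.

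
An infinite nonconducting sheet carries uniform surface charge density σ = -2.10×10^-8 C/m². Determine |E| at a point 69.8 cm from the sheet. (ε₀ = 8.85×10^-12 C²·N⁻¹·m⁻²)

1.19e3 N/C

The symmetry is planar: E is normal to the sheet and the same magnitude on both sides. Take a pillbox straddling the sheet with end-cap area A.
Only the two end caps contribute flux: Φ = 2EA. With Q_enc = σA, Gauss's law gives E = |σ|/(2ε₀).
E = |σ|/(2ε₀) = (2.10×10^-8)/(2·8.85×10^-12) = 1.19×10^3 N/C.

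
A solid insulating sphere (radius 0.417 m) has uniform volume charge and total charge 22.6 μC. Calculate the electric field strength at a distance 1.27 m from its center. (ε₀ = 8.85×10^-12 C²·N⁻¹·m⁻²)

|E| = 1.26×10^5 V/m

Take a concentric spherical Gaussian surface of radius r = 1.27 m (r > R, so the entire charge is enclosed).
Q_enc = 22.6 μC = 2.26×10^-5 C.
By Gauss's law, ∮E·dA = E·4πr² = Q_enc/ε₀.
E = |Q_enc|/(4πε₀r²) = (2.26×10^-5)/(4π·8.85×10^-12·(1.27)²) = 1.26e5 N/C.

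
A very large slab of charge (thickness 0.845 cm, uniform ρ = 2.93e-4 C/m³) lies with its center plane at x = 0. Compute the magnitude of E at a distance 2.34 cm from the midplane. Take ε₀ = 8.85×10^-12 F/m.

The point |x| = 2.34 cm lies outside the slab (half-thickness 0.004225 m). A symmetric pillbox spanning the full slab encloses Q_enc = ρ·d·A.
Flux = 2EA ⇒ E = |ρ|d/(2ε₀), independent of distance outside.
E = (2.93×10^-4)(0.00845)/(2·8.85×10^-12) = 1.40×10^5 N/C.

E ≈ 1.40e5 V/m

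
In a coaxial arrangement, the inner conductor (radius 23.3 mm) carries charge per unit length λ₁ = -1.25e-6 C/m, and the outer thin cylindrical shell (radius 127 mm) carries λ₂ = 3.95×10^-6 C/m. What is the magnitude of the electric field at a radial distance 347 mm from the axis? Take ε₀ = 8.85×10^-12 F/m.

E = 1.40e5 V/m

By cylindrical symmetry E is radial; use a coaxial Gaussian cylinder of radius 347 mm and length L (r > 127 mm, enclosing both).
λ_enc = λ₁ + λ₂ = (-1.25×10^-6) + (3.95×10^-6) = 2.70×10^-6 C/m.
Since E is radial and uniform over the curved surface, Φ = E·2πrL = Q_enc/ε₀ = λ_enc L/ε₀.
E = |λ_enc|/(2πε₀r) = (2.70×10^-6)/(2π·8.85×10^-12·0.347) = 1.40×10^5 N/C.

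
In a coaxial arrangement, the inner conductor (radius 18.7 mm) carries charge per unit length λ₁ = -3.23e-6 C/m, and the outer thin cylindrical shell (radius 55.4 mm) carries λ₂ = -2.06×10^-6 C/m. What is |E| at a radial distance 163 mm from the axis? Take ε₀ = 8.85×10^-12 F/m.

E ≈ 5.84e5 V/m

Choose a coaxial cylinder of radius r = 163 mm (arbitrary length L) as the Gaussian surface (r > 55.4 mm, enclosing both).
λ_enc = λ₁ + λ₂ = (-3.23×10^-6) + (-2.06e-6) = -5.29e-6 C/m.
Since E is radial and uniform over the curved surface, Φ = E·2πrL = Q_enc/ε₀ = λ_enc L/ε₀.
E = |λ_enc|/(2πε₀r) = (5.29×10^-6)/(2π·8.85×10^-12·0.163) = 5.84×10^5 N/C.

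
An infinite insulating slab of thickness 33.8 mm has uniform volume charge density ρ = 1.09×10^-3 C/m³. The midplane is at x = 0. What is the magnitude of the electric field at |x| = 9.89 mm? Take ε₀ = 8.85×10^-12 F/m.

By symmetry E is perpendicular to the slab. A Gaussian pillbox from −9.89 mm to +9.89 mm (face area A) lies entirely within the slab.
Q_enc = ρ·(2x)·A and flux = 2EA, so 2EA = 2ρxA/ε₀ ⇒ E = |ρ|x/ε₀.
E = (1.09×10^-3)(0.00989)/(8.85×10^-12) = 1.22e6 N/C.

1.22e6 V/m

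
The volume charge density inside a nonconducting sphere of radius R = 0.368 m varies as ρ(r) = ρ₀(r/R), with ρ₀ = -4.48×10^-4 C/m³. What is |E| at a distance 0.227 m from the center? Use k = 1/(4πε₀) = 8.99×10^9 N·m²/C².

By spherical symmetry E is radial; choose a Gaussian sphere of radius r = 0.227 m (r < R).
Integrate the density: Q_enc = 4π ∫₀^r ρ₀(r'/R)^1 r'² dr' = 4πρ₀ r^4/(4·R) = -1.016×10^-5 C.
By Gauss's law, ∮E·dA = E·4πr² = Q_enc/ε₀.
E = k|Q_enc|/r² = (8.99×10^9)(1.016e-5)/(0.227)² = 1.77×10^6 N/C.

E = 1.77×10^6 N/C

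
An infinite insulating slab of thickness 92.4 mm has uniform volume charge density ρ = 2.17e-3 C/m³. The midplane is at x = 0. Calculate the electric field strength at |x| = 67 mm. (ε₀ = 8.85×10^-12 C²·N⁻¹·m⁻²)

The point |x| = 67 mm lies outside the slab (half-thickness 0.0462 m). A symmetric pillbox spanning the full slab encloses Q_enc = ρ·d·A.
Flux = 2EA ⇒ E = |ρ|d/(2ε₀), independent of distance outside.
E = (2.17×10^-3)(0.0924)/(2·8.85×10^-12) = 1.13e7 N/C.

|E| ≈ 1.13×10^7 V/m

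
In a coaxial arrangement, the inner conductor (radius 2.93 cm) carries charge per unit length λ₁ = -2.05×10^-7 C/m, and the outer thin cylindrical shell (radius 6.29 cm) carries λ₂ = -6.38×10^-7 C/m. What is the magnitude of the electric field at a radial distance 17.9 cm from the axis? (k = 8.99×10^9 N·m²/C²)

|E| ≈ 8.47×10^4 N/C

Take a coaxial cylindrical Gaussian surface of radius r = 17.9 cm and length L (r > 6.29 cm, enclosing both).
λ_enc = λ₁ + λ₂ = (-2.05×10^-7) + (-6.38×10^-7) = -8.43×10^-7 C/m.
By Gauss's law (flux through the curved wall only), E·2πrL = λ_enc L/ε₀.
E = 2k|λ_enc|/r = 2(8.99×10^9)(8.43×10^-7)/(0.179) = 8.47e4 N/C.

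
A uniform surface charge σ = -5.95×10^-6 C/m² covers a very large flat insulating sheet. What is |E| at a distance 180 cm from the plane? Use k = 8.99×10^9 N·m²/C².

Choose a cylindrical pillbox piercing the sheet, end faces (area A) parallel to it.
Only the two end caps contribute flux: Φ = 2EA. With Q_enc = σA, Gauss's law gives E = |σ|/(2ε₀).
E = 2πk|σ| = 2π(8.99×10^9)(5.95×10^-6) = 3.36×10^5 N/C.

|E| ≈ 3.36×10^5 V/m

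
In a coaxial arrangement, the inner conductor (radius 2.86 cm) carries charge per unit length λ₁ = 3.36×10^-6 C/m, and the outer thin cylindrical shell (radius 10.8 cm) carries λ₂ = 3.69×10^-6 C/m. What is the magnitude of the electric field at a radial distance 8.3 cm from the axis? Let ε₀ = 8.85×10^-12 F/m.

Coaxial Gaussian cylinder, radius r = 8.3 cm, length L (between the conductors, 2.86 cm < r < 10.8 cm).
The shell at 10.8 cm lies outside the Gaussian surface, so λ_enc = λ₁ = 3.36e-6 C/m.
By Gauss's law (flux through the curved wall only), E·2πrL = λ_enc L/ε₀.
E = |λ_enc|/(2πε₀r) = (3.36e-6)/(2π·8.85×10^-12·0.083) = 7.28×10^5 N/C.

E ≈ 7.28×10^5 N/C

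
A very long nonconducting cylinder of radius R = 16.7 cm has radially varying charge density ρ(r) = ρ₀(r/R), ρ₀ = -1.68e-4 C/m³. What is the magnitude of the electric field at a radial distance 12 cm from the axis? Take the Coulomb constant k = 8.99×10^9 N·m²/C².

5.46×10^5 N/C

Coaxial Gaussian cylinder, radius r = 12 cm, length L (r < R).
λ_enc = ∫₀^r ρ(r')·2πr' dr' = (2πρ₀/R)·r^3/3 = -3.641×10^-6 C/m.
By Gauss's law (flux through the curved wall only), E·2πrL = λ_enc L/ε₀.
E = 2k|λ_enc|/r = 2(8.99×10^9)(3.641e-6)/(0.12) = 5.46e5 N/C.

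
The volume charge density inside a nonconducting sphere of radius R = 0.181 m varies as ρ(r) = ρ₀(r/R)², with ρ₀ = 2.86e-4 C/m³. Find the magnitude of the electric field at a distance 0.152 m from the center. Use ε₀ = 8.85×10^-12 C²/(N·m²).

|E| = 6.93×10^5 N/C

Take a concentric spherical Gaussian surface of radius r = 0.152 m (r < R).
Q_enc = ∫₀^r ρ(r')·4πr'² dr' = (4πρ₀/R²) ∫₀^r r'^4 dr' = 4πρ₀ r^5/(5·R²) = 1.78×10^-6 C.
Applying ∮E·dA = Q_enc/ε₀ with Φ = E(4πr²):
E = |Q_enc|/(4πε₀r²) = (1.78×10^-6)/(4π·8.85×10^-12·(0.152)²) = 6.93e5 N/C.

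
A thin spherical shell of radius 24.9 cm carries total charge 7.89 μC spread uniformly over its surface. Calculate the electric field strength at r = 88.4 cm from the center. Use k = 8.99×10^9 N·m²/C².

Symmetry ⇒ E = E(r) r̂. Gaussian sphere of radius r = 88.4 cm (r > 24.9 cm).
The entire shell is enclosed: Q_enc = 7.89e-6 C.
Applying ∮E·dA = Q_enc/ε₀ with Φ = E(4πr²):
E = k|Q_enc|/r² = (8.99×10^9)(7.89e-6)/(0.884)² = 9.08e4 N/C.

|E| = 9.08×10^4 V/m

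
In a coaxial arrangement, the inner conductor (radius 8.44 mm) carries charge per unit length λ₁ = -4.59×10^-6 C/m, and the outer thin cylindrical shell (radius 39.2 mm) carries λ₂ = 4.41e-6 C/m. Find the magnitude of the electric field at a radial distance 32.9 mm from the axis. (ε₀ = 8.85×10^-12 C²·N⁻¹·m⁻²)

Choose a coaxial cylinder of radius r = 32.9 mm (arbitrary length L) as the Gaussian surface (between the conductors, 8.44 mm < r < 39.2 mm).
The shell at 39.2 mm lies outside the Gaussian surface, so λ_enc = λ₁ = -4.59×10^-6 C/m.
Applying ∮E·dA = Q_enc/ε₀ with the end caps contributing no flux:
E = |λ_enc|/(2πε₀r) = (4.59e-6)/(2π·8.85×10^-12·0.0329) = 2.51e6 N/C.

|E| ≈ 2.51×10^6 N/C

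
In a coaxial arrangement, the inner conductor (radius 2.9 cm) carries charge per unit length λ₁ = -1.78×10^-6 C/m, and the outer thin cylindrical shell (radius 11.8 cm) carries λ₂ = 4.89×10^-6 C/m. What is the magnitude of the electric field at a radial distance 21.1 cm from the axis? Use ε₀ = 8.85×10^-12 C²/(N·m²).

|E| = 2.65×10^5 N/C

Coaxial Gaussian cylinder, radius r = 21.1 cm, length L (r > 11.8 cm, enclosing both).
λ_enc = λ₁ + λ₂ = (-1.78×10^-6) + (4.89×10^-6) = 3.11×10^-6 C/m.
Since E is radial and uniform over the curved surface, Φ = E·2πrL = Q_enc/ε₀ = λ_enc L/ε₀.
E = |λ_enc|/(2πε₀r) = (3.11×10^-6)/(2π·8.85×10^-12·0.211) = 2.65×10^5 N/C.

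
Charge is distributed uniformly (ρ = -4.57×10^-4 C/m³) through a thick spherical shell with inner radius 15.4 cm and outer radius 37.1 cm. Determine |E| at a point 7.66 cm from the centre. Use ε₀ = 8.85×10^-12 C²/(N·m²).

Use a concentric Gaussian sphere at r = 7.66 cm (r < 15.4 cm, inside the empty cavity).
No charge is enclosed, so by Gauss's law E·4πr² = 0 ⇒ E = 0.

E = 0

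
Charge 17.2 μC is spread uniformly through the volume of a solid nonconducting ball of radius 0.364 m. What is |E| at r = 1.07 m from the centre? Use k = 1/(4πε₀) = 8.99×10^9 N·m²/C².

Take a concentric spherical Gaussian surface of radius r = 1.07 m (r > R, so the entire charge is enclosed).
Q_enc = 17.2 μC = 1.72×10^-5 C.
Gauss's law: E·4πr² = Q_enc/ε₀.
E = k|Q_enc|/r² = (8.99×10^9)(1.72×10^-5)/(1.07)² = 1.35e5 N/C.

|E| ≈ 1.35×10^5 N/C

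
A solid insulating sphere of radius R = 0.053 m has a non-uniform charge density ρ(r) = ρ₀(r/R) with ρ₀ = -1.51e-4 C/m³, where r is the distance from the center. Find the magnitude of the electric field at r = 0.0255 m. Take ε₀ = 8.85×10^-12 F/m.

5.23×10^4 N/C

Take a concentric spherical Gaussian surface of radius r = 0.0255 m (r < R).
Q_enc = ∫₀^r ρ(r')·4πr'² dr' = (4πρ₀/R) ∫₀^r r'^3 dr' = 4πρ₀ r^4/(4·R) = -3.785e-9 C.
Gauss's law: E·4πr² = Q_enc/ε₀.
E = |Q_enc|/(4πε₀r²) = (3.785×10^-9)/(4π·8.85×10^-12·(0.0255)²) = 5.23e4 N/C.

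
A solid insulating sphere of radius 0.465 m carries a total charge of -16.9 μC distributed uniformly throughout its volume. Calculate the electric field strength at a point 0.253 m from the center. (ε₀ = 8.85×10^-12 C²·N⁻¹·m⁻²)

Symmetry ⇒ E = E(r) r̂. Gaussian sphere of radius r = 0.253 m (r < R).
Only the charge within r is enclosed: Q_enc = Q·(r/R)³ = (-16.9 μC)·(0.253 m/0.465 m)³ = -2.722e-6 C.
Applying ∮E·dA = Q_enc/ε₀ with Φ = E(4πr²):
E = |Q_enc|/(4πε₀r²) = (2.722e-6)/(4π·8.85×10^-12·(0.253)²) = 3.82×10^5 N/C.

E ≈ 3.82×10^5 N/C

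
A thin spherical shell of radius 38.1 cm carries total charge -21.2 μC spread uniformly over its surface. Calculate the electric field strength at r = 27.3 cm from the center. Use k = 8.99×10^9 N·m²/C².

By spherical symmetry E is radial; choose a Gaussian sphere of radius r = 27.3 cm (inside the shell, r < 38.1 cm).
All the charge is outside the Gaussian surface: Q_enc = 0, hence E = 0 everywhere inside the shell.

E = 0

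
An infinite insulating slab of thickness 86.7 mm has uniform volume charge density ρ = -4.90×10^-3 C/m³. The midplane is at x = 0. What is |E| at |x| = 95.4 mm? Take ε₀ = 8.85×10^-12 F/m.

The point |x| = 95.4 mm lies outside the slab (half-thickness 0.04335 m). A symmetric pillbox spanning the full slab encloses Q_enc = ρ·d·A.
Flux = 2EA ⇒ E = |ρ|d/(2ε₀), independent of distance outside.
E = (4.90×10^-3)(0.0867)/(2·8.85×10^-12) = 2.40×10^7 N/C.

E ≈ 2.40×10^7 N/C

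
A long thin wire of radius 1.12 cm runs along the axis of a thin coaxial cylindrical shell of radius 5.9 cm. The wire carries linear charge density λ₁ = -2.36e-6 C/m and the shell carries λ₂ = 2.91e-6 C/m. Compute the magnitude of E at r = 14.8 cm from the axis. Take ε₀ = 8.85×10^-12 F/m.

E = 6.68×10^4 V/m

Take a coaxial cylindrical Gaussian surface of radius r = 14.8 cm and length L (r > 5.9 cm, enclosing both).
λ_enc = λ₁ + λ₂ = (-2.36e-6) + (2.91×10^-6) = 5.50e-7 C/m.
By Gauss's law (flux through the curved wall only), E·2πrL = λ_enc L/ε₀.
E = |λ_enc|/(2πε₀r) = (5.50×10^-7)/(2π·8.85×10^-12·0.148) = 6.68×10^4 N/C.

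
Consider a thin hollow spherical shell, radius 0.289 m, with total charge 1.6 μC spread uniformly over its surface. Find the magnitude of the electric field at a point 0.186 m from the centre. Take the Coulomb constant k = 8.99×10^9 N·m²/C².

Use a concentric Gaussian sphere at r = 0.186 m (inside the shell, r < 0.289 m).
No charge lies within this surface, so Q_enc = 0 and Gauss's law gives E·4πr² = 0 ⇒ E = 0.

E = 0 (no enclosed charge)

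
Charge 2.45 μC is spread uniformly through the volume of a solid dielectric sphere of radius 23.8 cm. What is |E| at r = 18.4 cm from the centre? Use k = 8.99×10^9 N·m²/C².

Use a concentric Gaussian sphere at r = 18.4 cm (r < R).
Only the charge within r is enclosed: Q_enc = Q·(r/R)³ = (2.45 μC)·(18.4 cm/23.8 cm)³ = 1.132×10^-6 C.
By Gauss's law, ∮E·dA = E·4πr² = Q_enc/ε₀.
E = k|Q_enc|/r² = (8.99×10^9)(1.132×10^-6)/(0.184)² = 3.01×10^5 N/C.

E ≈ 3.01e5 N/C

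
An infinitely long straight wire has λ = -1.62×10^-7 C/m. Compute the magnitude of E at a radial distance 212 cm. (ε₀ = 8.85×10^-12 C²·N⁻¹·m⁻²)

1.37×10^3 V/m

Choose a coaxial cylinder of radius r = 212 cm (arbitrary length L) as the Gaussian surface.
Q_enc = λL, so λ_enc = -1.62×10^-7 C/m.
Gauss's law: E·2πrL = λ_enc L/ε₀.
E = |λ_enc|/(2πε₀r) = (1.62e-7)/(2π·8.85×10^-12·2.12) = 1.37×10^3 N/C.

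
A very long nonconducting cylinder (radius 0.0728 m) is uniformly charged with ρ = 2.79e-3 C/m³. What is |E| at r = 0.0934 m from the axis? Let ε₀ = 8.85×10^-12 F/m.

|E| = 8.94×10^6 N/C

By cylindrical symmetry E is radial; use a coaxial Gaussian cylinder of radius 0.0934 m and length L (r > 0.0728 m, full cross-section enclosed).
λ_enc = ρ·πR² = (2.79×10^-3)π(0.0728)² = 4.645×10^-5 C/m.
Applying ∮E·dA = Q_enc/ε₀ with the end caps contributing no flux:
E = |λ_enc|/(2πε₀r) = (4.645×10^-5)/(2π·8.85×10^-12·0.0934) = 8.94e6 N/C.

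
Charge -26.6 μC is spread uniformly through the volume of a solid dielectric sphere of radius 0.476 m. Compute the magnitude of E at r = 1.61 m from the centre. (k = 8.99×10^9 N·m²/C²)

Take a concentric spherical Gaussian surface of radius r = 1.61 m (r > R, so the entire charge is enclosed).
Q_enc = -26.6 μC = -2.66×10^-5 C.
By Gauss's law, ∮E·dA = E·4πr² = Q_enc/ε₀.
E = k|Q_enc|/r² = (8.99×10^9)(2.66e-5)/(1.61)² = 9.23×10^4 N/C.

|E| ≈ 9.23e4 V/m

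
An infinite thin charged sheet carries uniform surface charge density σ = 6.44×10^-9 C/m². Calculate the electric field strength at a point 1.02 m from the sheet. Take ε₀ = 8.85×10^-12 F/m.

364 N/C

By planar symmetry E is perpendicular to the sheet and uniform; use a Gaussian pillbox with flat faces of area A on each side of the sheet.
Only the two end caps contribute flux: Φ = 2EA. With Q_enc = σA, Gauss's law gives E = |σ|/(2ε₀).
E = |σ|/(2ε₀) = (6.44×10^-9)/(2·8.85×10^-12) = 364 N/C.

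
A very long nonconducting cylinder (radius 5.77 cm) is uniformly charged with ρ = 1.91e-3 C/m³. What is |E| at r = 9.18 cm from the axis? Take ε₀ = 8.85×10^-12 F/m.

|E| ≈ 3.91×10^6 N/C

Take a coaxial cylindrical Gaussian surface of radius r = 9.18 cm and length L (r > 5.77 cm, full cross-section enclosed).
λ_enc = ρ·πR² = (1.91e-3)π(0.0577)² = 1.998×10^-5 C/m.
Since E is radial and uniform over the curved surface, Φ = E·2πrL = Q_enc/ε₀ = λ_enc L/ε₀.
E = |λ_enc|/(2πε₀r) = (1.998×10^-5)/(2π·8.85×10^-12·0.0918) = 3.91×10^6 N/C.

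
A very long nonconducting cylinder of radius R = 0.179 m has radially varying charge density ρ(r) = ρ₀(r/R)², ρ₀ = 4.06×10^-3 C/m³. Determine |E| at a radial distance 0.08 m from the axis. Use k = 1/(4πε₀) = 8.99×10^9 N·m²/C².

Coaxial Gaussian cylinder, radius r = 0.08 m, length L (r < R).
Integrating ρ over the cross-section to radius r: λ_enc = (2πρ₀/R²) ∫₀^r r'^3 dr' = 2πρ₀ r^4/(4·R²) = 8.153e-6 C/m.
Gauss's law: E·2πrL = λ_enc L/ε₀.
E = 2k|λ_enc|/r = 2(8.99×10^9)(8.153×10^-6)/(0.08) = 1.83×10^6 N/C.

1.83×10^6 V/m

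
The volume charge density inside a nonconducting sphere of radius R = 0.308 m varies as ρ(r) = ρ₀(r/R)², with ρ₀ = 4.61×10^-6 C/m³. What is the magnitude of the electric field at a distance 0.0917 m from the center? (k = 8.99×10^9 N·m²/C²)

By spherical symmetry E is radial; choose a Gaussian sphere of radius r = 0.0917 m (r < R).
Q_enc = ∫₀^r ρ(r')·4πr'² dr' = (4πρ₀/R²) ∫₀^r r'^4 dr' = 4πρ₀ r^5/(5·R²) = 7.919×10^-10 C.
By Gauss's law, ∮E·dA = E·4πr² = Q_enc/ε₀.
E = k|Q_enc|/r² = (8.99×10^9)(7.919×10^-10)/(0.0917)² = 847 N/C.

E = 847 N/C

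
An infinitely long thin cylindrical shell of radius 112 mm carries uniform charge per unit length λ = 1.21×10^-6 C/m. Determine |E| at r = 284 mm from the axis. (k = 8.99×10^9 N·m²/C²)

|E| ≈ 7.66×10^4 V/m

Coaxial Gaussian cylinder, radius r = 284 mm, length L (r > 112 mm).
The full line charge is enclosed: λ_enc = 1.21e-6 C/m.
By Gauss's law (flux through the curved wall only), E·2πrL = λ_enc L/ε₀.
E = 2k|λ_enc|/r = 2(8.99×10^9)(1.21×10^-6)/(0.284) = 7.66×10^4 N/C.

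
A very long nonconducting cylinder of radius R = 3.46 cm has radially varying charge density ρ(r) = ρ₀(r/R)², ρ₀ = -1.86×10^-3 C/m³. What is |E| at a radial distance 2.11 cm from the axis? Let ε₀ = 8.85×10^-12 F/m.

E = 4.12×10^5 V/m

Coaxial Gaussian cylinder, radius r = 2.11 cm, length L (r < R).
λ_enc = ∫₀^r ρ(r')·2πr' dr' = (2πρ₀/R²)·r^4/4 = -4.837×10^-7 C/m.
By Gauss's law (flux through the curved wall only), E·2πrL = λ_enc L/ε₀.
E = |λ_enc|/(2πε₀r) = (4.837×10^-7)/(2π·8.85×10^-12·0.0211) = 4.12e5 N/C.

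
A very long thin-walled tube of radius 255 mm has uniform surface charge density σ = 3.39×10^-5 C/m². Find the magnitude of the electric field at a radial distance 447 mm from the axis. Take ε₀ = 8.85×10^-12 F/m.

|E| = 2.19e6 N/C

Take a coaxial cylindrical Gaussian surface of radius r = 447 mm and length L (r > 255 mm).
The whole shell is enclosed: λ_enc = σ·2πR = (3.39×10^-5)·2π·(0.255) = 5.431e-5 C/m.
Since E is radial and uniform over the curved surface, Φ = E·2πrL = Q_enc/ε₀ = λ_enc L/ε₀.
E = |λ_enc|/(2πε₀r) = (5.431e-5)/(2π·8.85×10^-12·0.447) = 2.19×10^6 N/C.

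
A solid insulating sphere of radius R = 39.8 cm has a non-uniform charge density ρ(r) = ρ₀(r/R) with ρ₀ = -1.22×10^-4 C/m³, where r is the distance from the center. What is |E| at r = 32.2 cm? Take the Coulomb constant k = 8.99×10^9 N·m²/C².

By spherical symmetry E is radial; choose a Gaussian sphere of radius r = 32.2 cm (r < R).
Integrate the density: Q_enc = 4π ∫₀^r ρ₀(r'/R)^1 r'² dr' = 4πρ₀ r^4/(4·R) = -1.035×10^-5 C.
Since E is radial and uniform over the Gaussian sphere, Φ = E·4πr² = Q_enc/ε₀.
E = k|Q_enc|/r² = (8.99×10^9)(1.035×10^-5)/(0.322)² = 8.98×10^5 N/C.

|E| ≈ 8.98×10^5 V/m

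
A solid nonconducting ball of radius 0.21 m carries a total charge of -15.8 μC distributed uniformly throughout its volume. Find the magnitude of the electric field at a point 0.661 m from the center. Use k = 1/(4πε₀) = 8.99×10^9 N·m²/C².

By spherical symmetry E is radial; choose a Gaussian sphere of radius r = 0.661 m (r > R, so the entire charge is enclosed).
Q_enc = -15.8 μC = -1.58×10^-5 C.
Gauss's law: E·4πr² = Q_enc/ε₀.
E = k|Q_enc|/r² = (8.99×10^9)(1.58×10^-5)/(0.661)² = 3.25e5 N/C.

|E| = 3.25e5 N/C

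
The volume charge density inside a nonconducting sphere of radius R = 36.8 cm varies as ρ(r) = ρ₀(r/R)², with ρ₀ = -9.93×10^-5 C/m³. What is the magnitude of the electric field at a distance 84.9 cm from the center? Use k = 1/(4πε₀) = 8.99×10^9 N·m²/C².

E ≈ 1.55×10^5 N/C

Use a concentric Gaussian sphere at r = 84.9 cm (r > R, all charge enclosed).
Q_enc = 4π ∫₀^R ρ₀(r'/R)^2 r'² dr' = 4πρ₀R³/5 = -1.244e-5 C.
Since E is radial and uniform over the Gaussian sphere, Φ = E·4πr² = Q_enc/ε₀.
E = k|Q_enc|/r² = (8.99×10^9)(1.244×10^-5)/(0.849)² = 1.55×10^5 N/C.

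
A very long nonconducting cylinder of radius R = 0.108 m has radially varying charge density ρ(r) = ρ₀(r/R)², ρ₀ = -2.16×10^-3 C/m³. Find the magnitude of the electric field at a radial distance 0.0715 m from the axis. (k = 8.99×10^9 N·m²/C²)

|E| = 1.91e6 N/C

Take a coaxial cylindrical Gaussian surface of radius r = 0.0715 m and length L (r < R).
Integrating ρ over the cross-section to radius r: λ_enc = (2πρ₀/R²) ∫₀^r r'^3 dr' = 2πρ₀ r^4/(4·R²) = -7.602×10^-6 C/m.
Applying ∮E·dA = Q_enc/ε₀ with the end caps contributing no flux:
E = 2k|λ_enc|/r = 2(8.99×10^9)(7.602×10^-6)/(0.0715) = 1.91e6 N/C.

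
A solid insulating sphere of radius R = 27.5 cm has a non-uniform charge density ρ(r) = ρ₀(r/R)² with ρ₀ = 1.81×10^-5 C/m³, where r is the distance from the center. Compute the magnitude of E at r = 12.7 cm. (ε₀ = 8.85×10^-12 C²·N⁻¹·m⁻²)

1.11e4 N/C

Use a concentric Gaussian sphere at r = 12.7 cm (r < R).
Integrate the density: Q_enc = 4π ∫₀^r ρ₀(r'/R)^2 r'² dr' = 4πρ₀ r^5/(5·R²) = 1.987×10^-8 C.
Applying ∮E·dA = Q_enc/ε₀ with Φ = E(4πr²):
E = |Q_enc|/(4πε₀r²) = (1.987×10^-8)/(4π·8.85×10^-12·(0.127)²) = 1.11e4 N/C.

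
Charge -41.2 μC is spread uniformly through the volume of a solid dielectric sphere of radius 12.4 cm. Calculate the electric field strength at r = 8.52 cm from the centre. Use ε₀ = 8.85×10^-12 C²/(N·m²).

|E| = 1.66×10^7 N/C

Take a concentric spherical Gaussian surface of radius r = 8.52 cm (r < R).
For a uniform sphere the enclosed fraction is (r/R)³, so Q_enc = (-41.2 μC)(0.0852/0.124)³ = -1.336×10^-5 C.
Gauss's law: E·4πr² = Q_enc/ε₀.
E = |Q_enc|/(4πε₀r²) = (1.336e-5)/(4π·8.85×10^-12·(0.0852)²) = 1.66×10^7 N/C.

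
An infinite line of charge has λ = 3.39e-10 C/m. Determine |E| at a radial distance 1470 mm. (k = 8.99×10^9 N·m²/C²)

|E| = 4.15 N/C

Take a coaxial cylindrical Gaussian surface of radius r = 1470 mm and length L.
Q_enc = λL, so λ_enc = 3.39×10^-10 C/m.
Gauss's law: E·2πrL = λ_enc L/ε₀.
E = 2k|λ_enc|/r = 2(8.99×10^9)(3.39e-10)/(1.47) = 4.15 N/C.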